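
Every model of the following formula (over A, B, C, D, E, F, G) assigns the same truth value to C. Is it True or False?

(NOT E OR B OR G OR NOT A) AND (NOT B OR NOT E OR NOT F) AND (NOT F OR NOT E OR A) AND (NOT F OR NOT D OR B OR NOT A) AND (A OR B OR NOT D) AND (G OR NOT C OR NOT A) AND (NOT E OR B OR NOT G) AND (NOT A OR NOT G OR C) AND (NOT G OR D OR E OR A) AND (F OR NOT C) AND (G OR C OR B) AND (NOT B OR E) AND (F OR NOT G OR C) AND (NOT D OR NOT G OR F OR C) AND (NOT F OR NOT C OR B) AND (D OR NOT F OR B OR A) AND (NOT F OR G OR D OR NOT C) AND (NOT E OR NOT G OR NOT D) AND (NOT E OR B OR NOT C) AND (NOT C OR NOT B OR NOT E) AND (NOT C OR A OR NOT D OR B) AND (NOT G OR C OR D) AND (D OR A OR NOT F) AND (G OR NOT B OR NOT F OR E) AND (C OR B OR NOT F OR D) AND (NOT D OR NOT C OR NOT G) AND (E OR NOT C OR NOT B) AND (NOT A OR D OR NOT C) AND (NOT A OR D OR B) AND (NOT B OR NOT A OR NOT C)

False

Suppose C = true.
The clause (F) is unit, so F = true.
The clause (B) is unit, so B = true.
The clause (NOT E) is unit, so E = false.
That conflicts with the unit clause (E).
So every satisfying assignment has C = False.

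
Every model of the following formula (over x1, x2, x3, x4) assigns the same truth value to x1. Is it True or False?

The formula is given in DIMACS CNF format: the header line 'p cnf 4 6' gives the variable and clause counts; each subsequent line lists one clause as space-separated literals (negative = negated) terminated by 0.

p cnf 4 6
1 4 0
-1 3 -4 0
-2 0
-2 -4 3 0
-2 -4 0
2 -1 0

Suppose x1 = True.
Unit clause (¬x2) forces x2 = False.
That conflicts with the unit clause (x2).
So every satisfying assignment has x1 = False.

False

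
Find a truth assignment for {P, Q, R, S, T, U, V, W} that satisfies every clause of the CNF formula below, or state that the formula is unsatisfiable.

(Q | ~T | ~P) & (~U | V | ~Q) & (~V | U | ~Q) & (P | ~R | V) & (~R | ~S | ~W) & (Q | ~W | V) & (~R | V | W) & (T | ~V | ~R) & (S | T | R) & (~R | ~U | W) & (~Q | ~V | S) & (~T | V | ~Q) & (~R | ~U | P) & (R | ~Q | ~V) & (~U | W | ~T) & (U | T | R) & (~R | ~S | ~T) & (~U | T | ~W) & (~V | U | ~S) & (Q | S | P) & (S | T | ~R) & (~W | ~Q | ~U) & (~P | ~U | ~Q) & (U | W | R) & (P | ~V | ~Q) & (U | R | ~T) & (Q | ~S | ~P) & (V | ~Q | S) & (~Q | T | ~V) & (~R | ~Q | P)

Try Q = 0.
Try T = 1.
The clause (~P) is unit, so P = 0.
The clause (S) is unit, so S = 1.
The clause (~R) is unit, so R = 0.
The clause (U) is unit, so U = 1.
The clause (W) is unit, so W = 1.
The clause (V) is unit, so V = 1.
This assignment satisfies each clause.

P=0; Q=0; R=0; S=1; T=1; U=1; V=1; W=1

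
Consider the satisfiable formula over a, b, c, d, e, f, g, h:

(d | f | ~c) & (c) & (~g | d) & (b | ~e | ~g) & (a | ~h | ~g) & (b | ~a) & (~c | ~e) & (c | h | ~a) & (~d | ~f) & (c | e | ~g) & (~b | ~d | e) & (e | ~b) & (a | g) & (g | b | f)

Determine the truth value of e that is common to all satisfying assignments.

False

Suppose e = 1.
From the singleton clause (c), c = 1.
That conflicts with the unit clause (~c).
So every satisfying assignment has e = False.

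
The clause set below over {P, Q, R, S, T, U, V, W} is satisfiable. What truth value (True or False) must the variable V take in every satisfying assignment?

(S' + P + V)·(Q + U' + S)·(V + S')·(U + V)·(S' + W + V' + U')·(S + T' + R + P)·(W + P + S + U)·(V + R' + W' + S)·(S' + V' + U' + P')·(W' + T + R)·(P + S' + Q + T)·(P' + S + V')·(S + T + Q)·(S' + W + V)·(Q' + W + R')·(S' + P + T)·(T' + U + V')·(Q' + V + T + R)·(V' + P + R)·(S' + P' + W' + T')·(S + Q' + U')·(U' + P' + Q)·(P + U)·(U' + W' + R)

True

Suppose V = 0.
(S') alone gives S = 0.
(U) alone gives U = 1.
(Q) alone gives Q = 1.
But (Q') is also a unit clause — contradiction.
So every satisfying assignment has V = True.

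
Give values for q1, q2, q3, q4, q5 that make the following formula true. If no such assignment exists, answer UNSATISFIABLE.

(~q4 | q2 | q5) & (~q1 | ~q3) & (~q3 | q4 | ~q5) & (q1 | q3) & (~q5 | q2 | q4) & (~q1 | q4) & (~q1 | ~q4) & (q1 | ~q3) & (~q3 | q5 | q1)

UNSATISFIABLE

Suppose q1 = 0.
Unit clause (q3) forces q3 = 1.
That conflicts with the unit clause (~q3).
Undo q1 and try q1 = 1.
Unit clause (~q3) forces q3 = 0.
Unit clause (q4) forces q4 = 1.
That conflicts with the unit clause (~q4).
Both values of q1 lead to a conflict.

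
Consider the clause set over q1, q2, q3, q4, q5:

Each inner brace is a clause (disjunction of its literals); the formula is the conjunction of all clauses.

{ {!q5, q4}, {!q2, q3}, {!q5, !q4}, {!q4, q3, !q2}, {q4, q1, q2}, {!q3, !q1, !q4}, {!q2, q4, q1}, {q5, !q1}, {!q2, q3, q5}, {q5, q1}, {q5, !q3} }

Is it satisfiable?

No

Try q5 = false.
The clause (!q1) is unit, so q1 = false.
That conflicts with the unit clause (q1).
Backtrack on q5: now try q5 = true.
The clause (q4) is unit, so q4 = true.
That conflicts with the unit clause (!q4).
Either choice for q5 ends in contradiction.
No assignment satisfies every clause.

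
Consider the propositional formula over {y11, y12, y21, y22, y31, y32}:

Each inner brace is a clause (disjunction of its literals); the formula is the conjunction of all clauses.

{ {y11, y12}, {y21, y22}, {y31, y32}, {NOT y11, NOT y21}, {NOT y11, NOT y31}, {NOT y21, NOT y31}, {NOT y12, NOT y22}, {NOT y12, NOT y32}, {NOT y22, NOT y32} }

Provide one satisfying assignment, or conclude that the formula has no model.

Try y11 = true.
The clause (NOT y21) is unit, so y21 = false.
The clause (y22) is unit, so y22 = true.
The clause (NOT y31) is unit, so y31 = false.
The clause (y32) is unit, so y32 = true.
That conflicts with the unit clause (NOT y32).
So y11 must be the other value — set y11 = false.
The clause (y12) is unit, so y12 = true.
The clause (NOT y22) is unit, so y22 = false.
The clause (y21) is unit, so y21 = true.
The clause (NOT y31) is unit, so y31 = false.
The clause (y32) is unit, so y32 = true.
That conflicts with the unit clause (NOT y32).
Both values of y11 lead to a conflict.

UNSATISFIABLE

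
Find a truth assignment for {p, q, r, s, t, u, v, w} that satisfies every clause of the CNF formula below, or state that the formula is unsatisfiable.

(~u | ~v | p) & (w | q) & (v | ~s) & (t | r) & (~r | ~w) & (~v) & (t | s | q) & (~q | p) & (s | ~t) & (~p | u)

p ↦ 1,  q ↦ 1,  r ↦ 1,  s ↦ 0,  t ↦ 0,  u ↦ 1,  v ↦ 0,  w ↦ 0

Unit clause (~v) forces v = 0.
Unit clause (~s) forces s = 0.
Unit clause (~t) forces t = 0.
Unit clause (r) forces r = 1.
Unit clause (~w) forces w = 0.
Unit clause (q) forces q = 1.
Unit clause (p) forces p = 1.
Unit clause (u) forces u = 1.
This assignment satisfies each clause.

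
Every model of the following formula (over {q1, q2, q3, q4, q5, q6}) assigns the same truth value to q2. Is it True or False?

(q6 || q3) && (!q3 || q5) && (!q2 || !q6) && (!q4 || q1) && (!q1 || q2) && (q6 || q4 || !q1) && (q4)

Suppose q2 = false.
The clause (!q1) is unit, so q1 = false.
The clause (!q4) is unit, so q4 = false.
Now (q4) is unsatisfied and unit — conflict.
So every satisfying assignment has q2 = True.

True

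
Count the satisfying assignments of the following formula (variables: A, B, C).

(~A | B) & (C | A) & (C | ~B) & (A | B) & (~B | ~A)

There are 2^3 = 8 truth assignments over (A, B, C).
Split on B. With B = 1, the clauses containing B are satisfied and ~B drops from the rest; 1 of the 2^2 = 4 assignments to the other variables satisfy what remains.
With B = 0, by the same count on the reduced clause set, 0 assignments work.
(One model: A=F, B=T, C=T.)
Total: 1 + 0 = 1.

1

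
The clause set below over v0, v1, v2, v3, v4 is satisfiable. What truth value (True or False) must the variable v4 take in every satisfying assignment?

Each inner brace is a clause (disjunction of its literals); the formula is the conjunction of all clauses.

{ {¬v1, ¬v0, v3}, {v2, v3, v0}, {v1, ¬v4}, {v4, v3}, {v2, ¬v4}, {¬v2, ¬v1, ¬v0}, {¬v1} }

False

Suppose v4 = True.
Unit clause (v1) forces v1 = True.
But (¬v1) is also a unit clause — contradiction.
So every satisfying assignment has v4 = False.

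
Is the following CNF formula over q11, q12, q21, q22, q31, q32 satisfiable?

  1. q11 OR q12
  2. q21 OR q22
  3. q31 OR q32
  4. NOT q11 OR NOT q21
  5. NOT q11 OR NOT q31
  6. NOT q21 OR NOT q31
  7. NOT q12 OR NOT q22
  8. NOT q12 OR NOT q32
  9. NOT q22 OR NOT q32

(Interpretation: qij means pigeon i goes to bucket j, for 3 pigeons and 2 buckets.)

Case q11 = true:
From the singleton clause (NOT q21), q21 = false.
From the singleton clause (q22), q22 = true.
From the singleton clause (NOT q31), q31 = false.
From the singleton clause (q32), q32 = true.
That conflicts with the unit clause (NOT q32).
Undo q11 and try q11 = false.
From the singleton clause (q12), q12 = true.
From the singleton clause (NOT q22), q22 = false.
From the singleton clause (q21), q21 = true.
From the singleton clause (NOT q31), q31 = false.
From the singleton clause (q32), q32 = true.
That conflicts with the unit clause (NOT q32).
Either choice for q11 ends in contradiction.
No assignment satisfies every clause.

No, unsatisfiable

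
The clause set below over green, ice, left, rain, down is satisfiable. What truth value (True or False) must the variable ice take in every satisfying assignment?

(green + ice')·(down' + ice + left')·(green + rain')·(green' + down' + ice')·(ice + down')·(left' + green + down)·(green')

False

Suppose ice = 1.
Unit clause (green) forces green = 1.
Now (green') is unsatisfied and unit — conflict.
So every satisfying assignment has ice = False.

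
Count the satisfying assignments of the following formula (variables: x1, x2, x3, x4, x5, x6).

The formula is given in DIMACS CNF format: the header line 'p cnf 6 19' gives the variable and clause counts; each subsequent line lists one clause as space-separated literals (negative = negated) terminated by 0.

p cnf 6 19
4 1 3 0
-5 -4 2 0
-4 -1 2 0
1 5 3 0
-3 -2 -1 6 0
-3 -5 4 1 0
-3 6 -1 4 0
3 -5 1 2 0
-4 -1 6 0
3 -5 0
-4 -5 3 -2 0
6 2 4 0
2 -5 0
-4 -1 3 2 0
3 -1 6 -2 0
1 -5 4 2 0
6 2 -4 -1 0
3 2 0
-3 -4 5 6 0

There are 2^6 = 64 truth assignments over (x1, x2, x3, x4, x5, x6).
Split on x1. With x1 = True, the clauses containing x1 are satisfied and ¬x1 drops from the rest; 7 of the 2^5 = 32 assignments to the other variables satisfy what remains.
With x1 = False, by the same count on the reduced clause set, 7 assignments work.
Total: 7 + 7 = 14.

14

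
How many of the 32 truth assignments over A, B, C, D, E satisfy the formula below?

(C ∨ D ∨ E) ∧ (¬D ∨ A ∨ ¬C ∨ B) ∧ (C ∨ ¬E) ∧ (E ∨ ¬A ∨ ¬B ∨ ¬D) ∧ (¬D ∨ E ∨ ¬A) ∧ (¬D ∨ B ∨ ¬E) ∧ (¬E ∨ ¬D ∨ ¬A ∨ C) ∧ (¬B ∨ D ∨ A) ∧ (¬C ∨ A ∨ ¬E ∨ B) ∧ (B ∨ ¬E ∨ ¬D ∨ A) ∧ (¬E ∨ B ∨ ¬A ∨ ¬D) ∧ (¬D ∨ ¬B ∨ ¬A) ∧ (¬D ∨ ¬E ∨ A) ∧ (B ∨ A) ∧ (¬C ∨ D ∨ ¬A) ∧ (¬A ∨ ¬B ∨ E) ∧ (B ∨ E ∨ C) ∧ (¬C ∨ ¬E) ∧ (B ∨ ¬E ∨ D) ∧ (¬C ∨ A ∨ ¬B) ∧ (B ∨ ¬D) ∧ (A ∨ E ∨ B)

1

There are 2^5 = 32 truth assignments over (A, B, C, D, E).
Split on A. With A = True, the clauses containing A are satisfied and ¬A drops from the rest; 0 of the 2^4 = 16 assignments to the other variables satisfy what remains.
With A = False, by the same count on the reduced clause set, 1 assignment works.
Total: 0 + 1 = 1.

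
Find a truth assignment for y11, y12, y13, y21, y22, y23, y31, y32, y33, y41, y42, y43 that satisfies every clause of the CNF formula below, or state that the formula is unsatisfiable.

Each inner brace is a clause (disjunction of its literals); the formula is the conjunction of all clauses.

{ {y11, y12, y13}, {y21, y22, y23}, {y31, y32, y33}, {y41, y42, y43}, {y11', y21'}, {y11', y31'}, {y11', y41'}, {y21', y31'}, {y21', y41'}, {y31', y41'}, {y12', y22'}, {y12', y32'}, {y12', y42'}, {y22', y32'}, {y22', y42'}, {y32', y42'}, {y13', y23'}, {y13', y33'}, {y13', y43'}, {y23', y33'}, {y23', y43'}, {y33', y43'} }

Branch on y11: set y11 = 0.
Branch on y12: set y12 = 1.
Unit clause (y22') forces y22 = 0.
Unit clause (y32') forces y32 = 0.
Unit clause (y42') forces y42 = 0.
Branch on y21: set y21 = 1.
Unit clause (y31') forces y31 = 0.
Unit clause (y33) forces y33 = 1.
Unit clause (y41') forces y41 = 0.
Unit clause (y43) forces y43 = 1.
That conflicts with the unit clause (y43').
That branch fails; take y21 = 0 instead.
Unit clause (y23) forces y23 = 1.
Unit clause (y13') forces y13 = 0.
Unit clause (y33') forces y33 = 0.
Unit clause (y31) forces y31 = 1.
Unit clause (y41') forces y41 = 0.
Unit clause (y43) forces y43 = 1.
That conflicts with the unit clause (y43').
Both values of y21 lead to a conflict.
That branch fails; take y12 = 0 instead.
Unit clause (y13) forces y13 = 1.
Unit clause (y23') forces y23 = 0.
Unit clause (y33') forces y33 = 0.
Unit clause (y43') forces y43 = 0.
Branch on y21: set y21 = 1.
Unit clause (y31') forces y31 = 0.
Unit clause (y32) forces y32 = 1.
Unit clause (y41') forces y41 = 0.
Unit clause (y42) forces y42 = 1.
That conflicts with the unit clause (y42').
That branch fails; take y21 = 0 instead.
Unit clause (y22) forces y22 = 1.
Unit clause (y32') forces y32 = 0.
Unit clause (y31) forces y31 = 1.
Unit clause (y41') forces y41 = 0.
Unit clause (y42) forces y42 = 1.
That conflicts with the unit clause (y42').
Both values of y21 lead to a conflict.
Both values of y12 lead to a conflict.
That branch fails; take y11 = 1 instead.
Unit clause (y21') forces y21 = 0.
Unit clause (y31') forces y31 = 0.
Unit clause (y41') forces y41 = 0.
Branch on y22: set y22 = 1.
Unit clause (y12') forces y12 = 0.
Unit clause (y32') forces y32 = 0.
Unit clause (y33) forces y33 = 1.
Unit clause (y42') forces y42 = 0.
Unit clause (y43) forces y43 = 1.
That conflicts with the unit clause (y43').
That branch fails; take y22 = 0 instead.
Unit clause (y23) forces y23 = 1.
Unit clause (y13') forces y13 = 0.
Unit clause (y33') forces y33 = 0.
Unit clause (y32) forces y32 = 1.
Unit clause (y12') forces y12 = 0.
Unit clause (y42') forces y42 = 0.
Unit clause (y43) forces y43 = 1.
That conflicts with the unit clause (y43').
Both values of y22 lead to a conflict.
Both values of y11 lead to a conflict.

UNSATISFIABLE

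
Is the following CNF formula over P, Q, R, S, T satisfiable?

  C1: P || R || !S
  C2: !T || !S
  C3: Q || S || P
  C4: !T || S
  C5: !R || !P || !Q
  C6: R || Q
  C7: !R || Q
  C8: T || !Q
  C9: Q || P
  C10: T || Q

No

Suppose T = false.
From the singleton clause (!Q), Q = false.
Now (Q) is unsatisfied and unit — conflict.
So T must be the other value — set T = true.
From the singleton clause (!S), S = false.
Now (S) is unsatisfied and unit — conflict.
Both values of T lead to a conflict.
No assignment satisfies every clause.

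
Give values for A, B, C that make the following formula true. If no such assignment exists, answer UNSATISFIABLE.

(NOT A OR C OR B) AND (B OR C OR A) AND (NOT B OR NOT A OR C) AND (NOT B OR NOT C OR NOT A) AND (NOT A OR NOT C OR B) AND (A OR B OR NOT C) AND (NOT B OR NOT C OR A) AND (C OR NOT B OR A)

Suppose A = false.
Suppose B = true.
The clause (NOT C) is unit, so C = false.
That conflicts with the unit clause (C).
So B must be the other value — set B = false.
The clause (C) is unit, so C = true.
That conflicts with the unit clause (NOT C).
Neither B = true nor B = false works.
So A must be the other value — set A = true.
Suppose C = true.
The clause (NOT B) is unit, so B = false.
That conflicts with the unit clause (B).
So C must be the other value — set C = false.
The clause (B) is unit, so B = true.
That conflicts with the unit clause (NOT B).
Neither C = true nor C = false works.
Neither A = true nor A = false works.

UNSATISFIABLE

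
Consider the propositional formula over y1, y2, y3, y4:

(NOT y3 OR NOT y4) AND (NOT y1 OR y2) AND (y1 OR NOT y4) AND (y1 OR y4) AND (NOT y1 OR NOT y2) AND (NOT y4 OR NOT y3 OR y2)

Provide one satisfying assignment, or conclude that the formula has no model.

UNSATISFIABLE

Branch on y3: set y3 = false.
Branch on y1: set y1 = false.
From the singleton clause (NOT y4), y4 = false.
But (y4) is also a unit clause — contradiction.
So y1 must be the other value — set y1 = true.
From the singleton clause (y2), y2 = true.
But (NOT y2) is also a unit clause — contradiction.
Both values of y1 lead to a conflict.
So y3 must be the other value — set y3 = true.
From the singleton clause (NOT y4), y4 = false.
From the singleton clause (y1), y1 = true.
From the singleton clause (y2), y2 = true.
But (NOT y2) is also a unit clause — contradiction.
Both values of y3 lead to a conflict.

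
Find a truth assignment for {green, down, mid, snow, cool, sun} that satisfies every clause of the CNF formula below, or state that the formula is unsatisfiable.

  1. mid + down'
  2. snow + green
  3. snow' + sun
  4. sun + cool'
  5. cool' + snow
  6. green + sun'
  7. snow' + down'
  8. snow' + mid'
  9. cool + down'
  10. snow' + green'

Case mid = 1:
Unit clause (snow') forces snow = 0.
Unit clause (green) forces green = 1.
Unit clause (cool') forces cool = 0.
Unit clause (down') forces down = 0.
All clauses hold; sun can take either value.

green: 1, down: 0, mid: 1, snow: 0, cool: 0, sun: 0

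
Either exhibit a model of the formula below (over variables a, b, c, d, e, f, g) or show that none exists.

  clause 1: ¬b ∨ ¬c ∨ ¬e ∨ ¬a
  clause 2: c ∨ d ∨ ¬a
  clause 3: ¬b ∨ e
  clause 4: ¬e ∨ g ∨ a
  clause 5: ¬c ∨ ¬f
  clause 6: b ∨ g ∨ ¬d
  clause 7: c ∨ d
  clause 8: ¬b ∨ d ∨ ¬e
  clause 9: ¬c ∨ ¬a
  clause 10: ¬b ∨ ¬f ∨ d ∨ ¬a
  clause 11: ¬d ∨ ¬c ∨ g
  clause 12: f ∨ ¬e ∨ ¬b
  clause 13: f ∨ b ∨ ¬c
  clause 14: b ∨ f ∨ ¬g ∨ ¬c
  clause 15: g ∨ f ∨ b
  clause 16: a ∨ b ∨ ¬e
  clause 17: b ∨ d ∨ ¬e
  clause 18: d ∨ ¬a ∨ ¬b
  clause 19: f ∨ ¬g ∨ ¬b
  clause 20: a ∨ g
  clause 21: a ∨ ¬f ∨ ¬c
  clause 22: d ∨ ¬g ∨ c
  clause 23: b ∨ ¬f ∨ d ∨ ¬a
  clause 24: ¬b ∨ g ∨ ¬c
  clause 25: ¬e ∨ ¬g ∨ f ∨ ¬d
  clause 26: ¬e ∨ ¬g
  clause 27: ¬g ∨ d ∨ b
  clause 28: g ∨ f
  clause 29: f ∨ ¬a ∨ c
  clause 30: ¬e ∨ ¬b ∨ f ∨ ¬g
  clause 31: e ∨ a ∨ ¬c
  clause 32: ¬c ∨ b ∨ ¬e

a=True; b=True; c=False; d=True; e=True; f=True; g=False

Branch on b: set b = True.
(e) alone gives e = True.
(d) alone gives d = True.
(f) alone gives f = True.
(¬c) alone gives c = False.
(¬g) alone gives g = False.
(a) alone gives a = True.
All clauses are satisfied.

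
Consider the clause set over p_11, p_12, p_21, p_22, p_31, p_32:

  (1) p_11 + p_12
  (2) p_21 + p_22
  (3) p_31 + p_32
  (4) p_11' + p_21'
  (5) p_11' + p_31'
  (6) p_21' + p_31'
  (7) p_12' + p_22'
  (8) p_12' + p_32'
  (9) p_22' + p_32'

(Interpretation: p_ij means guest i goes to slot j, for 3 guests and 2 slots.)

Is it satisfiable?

Unsatisfiable

Suppose p_11 = 1.
(p_21') alone gives p_21 = 0.
(p_22) alone gives p_22 = 1.
(p_31') alone gives p_31 = 0.
(p_32) alone gives p_32 = 1.
That conflicts with the unit clause (p_32').
So p_11 must be the other value — set p_11 = 0.
(p_12) alone gives p_12 = 1.
(p_22') alone gives p_22 = 0.
(p_21) alone gives p_21 = 1.
(p_31') alone gives p_31 = 0.
(p_32) alone gives p_32 = 1.
That conflicts with the unit clause (p_32').
Neither p_11 = 1 nor p_11 = 0 works.
No assignment satisfies every clause.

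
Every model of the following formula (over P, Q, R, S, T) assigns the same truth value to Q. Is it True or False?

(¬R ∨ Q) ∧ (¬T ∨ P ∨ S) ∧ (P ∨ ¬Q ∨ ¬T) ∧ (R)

True

Suppose Q = False.
(¬R) alone gives R = False.
But (R) is also a unit clause — contradiction.
So every satisfying assignment has Q = True.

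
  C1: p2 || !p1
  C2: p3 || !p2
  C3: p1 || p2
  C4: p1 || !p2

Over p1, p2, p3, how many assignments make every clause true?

There are 2^3 = 8 truth assignments over (p1, p2, p3).
Check each against the 4 clauses (columns in the order p1, p2, p3):
  F F F  ✗ fails (p1 || p2)
  F F T  ✗ fails (p1 || p2)
  F T F  ✗ fails (p3 || !p2)
  F T T  ✗ fails (p1 || !p2)
  T F F  ✗ fails (p2 || !p1)
  T F T  ✗ fails (p2 || !p1)
  T T F  ✗ fails (p3 || !p2)
  T T T  ✓ satisfies all
1 of the 8 rows is a model.

1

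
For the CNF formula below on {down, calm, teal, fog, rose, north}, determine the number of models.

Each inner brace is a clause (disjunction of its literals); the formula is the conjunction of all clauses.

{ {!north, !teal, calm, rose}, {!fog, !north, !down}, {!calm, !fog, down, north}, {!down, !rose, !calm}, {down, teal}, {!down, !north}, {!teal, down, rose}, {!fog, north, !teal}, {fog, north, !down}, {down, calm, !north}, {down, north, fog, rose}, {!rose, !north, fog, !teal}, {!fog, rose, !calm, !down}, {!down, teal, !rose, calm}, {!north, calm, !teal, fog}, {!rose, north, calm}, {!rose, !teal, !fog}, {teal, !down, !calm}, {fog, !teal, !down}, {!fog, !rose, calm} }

There are 2^6 = 64 truth assignments over (down, calm, teal, fog, rose, north).
Split on fog. With fog = true, the clauses containing fog are satisfied and !fog drops from the rest; 1 of the 2^5 = 32 assignments to the other variables satisfy what remains.
With fog = false, by the same count on the reduced clause set, 1 assignment works.
Total: 1 + 1 = 2.

2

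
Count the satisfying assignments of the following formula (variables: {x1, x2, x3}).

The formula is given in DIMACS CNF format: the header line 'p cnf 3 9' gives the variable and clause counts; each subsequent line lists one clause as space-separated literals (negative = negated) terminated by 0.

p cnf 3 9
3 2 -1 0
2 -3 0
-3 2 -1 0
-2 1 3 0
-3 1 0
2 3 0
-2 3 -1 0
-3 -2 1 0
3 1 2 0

There are 2^3 = 8 truth assignments over (x1, x2, x3).
Check each against the 9 clauses (columns in the order x1, x2, x3):
  F F F  ✗ fails (x2 ∨ x3)
  F F T  ✗ fails (x2 ∨ ¬x3)
  F T F  ✗ fails (¬x2 ∨ x1 ∨ x3)
  F T T  ✗ fails (¬x3 ∨ x1)
  T F F  ✗ fails (x3 ∨ x2 ∨ ¬x1)
  T F T  ✗ fails (x2 ∨ ¬x3)
  T T F  ✗ fails (¬x2 ∨ x3 ∨ ¬x1)
  T T T  ✓ satisfies all
1 of the 8 rows is a model.

1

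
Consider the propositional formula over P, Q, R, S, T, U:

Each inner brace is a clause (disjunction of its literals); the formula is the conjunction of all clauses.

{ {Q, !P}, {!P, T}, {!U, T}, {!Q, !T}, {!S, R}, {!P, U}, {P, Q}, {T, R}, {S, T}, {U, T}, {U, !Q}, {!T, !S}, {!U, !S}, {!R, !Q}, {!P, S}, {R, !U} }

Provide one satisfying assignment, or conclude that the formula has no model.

Suppose Q = true.
The clause (!T) is unit, so T = false.
The clause (!P) is unit, so P = false.
The clause (!U) is unit, so U = false.
But (U) is also a unit clause — contradiction.
Backtrack on Q: now try Q = false.
The clause (!P) is unit, so P = false.
But (P) is also a unit clause — contradiction.
Either choice for Q ends in contradiction.

UNSATISFIABLE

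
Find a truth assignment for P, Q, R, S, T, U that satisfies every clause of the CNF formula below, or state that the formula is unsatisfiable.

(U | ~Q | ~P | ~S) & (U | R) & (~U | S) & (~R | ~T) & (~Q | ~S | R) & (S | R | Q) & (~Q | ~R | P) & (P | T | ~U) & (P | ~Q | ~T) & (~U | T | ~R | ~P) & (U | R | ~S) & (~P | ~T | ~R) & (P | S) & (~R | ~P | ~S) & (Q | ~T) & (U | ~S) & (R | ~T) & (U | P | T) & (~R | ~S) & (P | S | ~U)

Suppose U = 0.
(R) alone gives R = 1.
(~T) alone gives T = 0.
(~S) alone gives S = 0.
(P) alone gives P = 1.
All clauses hold; Q can take either value.

P: 1; Q: 1; R: 1; S: 0; T: 0; U: 0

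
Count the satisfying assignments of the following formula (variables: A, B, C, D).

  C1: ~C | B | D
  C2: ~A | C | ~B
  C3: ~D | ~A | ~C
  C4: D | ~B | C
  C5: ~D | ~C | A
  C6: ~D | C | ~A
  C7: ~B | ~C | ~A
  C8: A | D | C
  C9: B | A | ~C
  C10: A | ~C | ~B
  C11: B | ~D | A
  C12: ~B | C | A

There are 2^4 = 16 truth assignments over (A, B, C, D).
Split on B. With B = 1, the clauses containing B are satisfied and ~B drops from the rest; 0 of the 2^3 = 8 assignments to the other variables satisfy what remains.
With B = 0, by the same count on the reduced clause set, 1 assignment works.
Total: 0 + 1 = 1.

1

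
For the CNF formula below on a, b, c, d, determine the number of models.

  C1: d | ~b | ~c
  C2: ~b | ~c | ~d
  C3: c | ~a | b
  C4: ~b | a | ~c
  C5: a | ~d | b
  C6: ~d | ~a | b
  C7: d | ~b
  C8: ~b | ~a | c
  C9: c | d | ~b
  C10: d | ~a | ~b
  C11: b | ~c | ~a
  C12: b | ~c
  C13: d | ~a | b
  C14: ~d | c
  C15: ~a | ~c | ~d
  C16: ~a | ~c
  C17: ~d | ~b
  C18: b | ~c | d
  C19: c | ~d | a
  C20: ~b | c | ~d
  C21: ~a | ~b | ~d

There are 2^4 = 16 truth assignments over (a, b, c, d).
Check each against the 21 clauses (columns in the order a, b, c, d):
  F F F F  ✓ satisfies all
  F F F T  ✗ fails (a | ~d | b)
  F F T F  ✗ fails (b | ~c)
  F F T T  ✗ fails (a | ~d | b)
  F T F F  ✗ fails (d | ~b)
  F T F T  ✗ fails (~d | c)
  F T T F  ✗ fails (d | ~b | ~c)
  F T T T  ✗ fails (~b | ~c | ~d)
  T F F F  ✗ fails (c | ~a | b)
  T F F T  ✗ fails (c | ~a | b)
  T F T F  ✗ fails (b | ~c | ~a)
  T F T T  ✗ fails (~d | ~a | b)
  T T F F  ✗ fails (d | ~b)
  T T F T  ✗ fails (~b | ~a | c)
  T T T F  ✗ fails (d | ~b | ~c)
  T T T T  ✗ fails (~b | ~c | ~d)
1 of the 16 rows is a model.

1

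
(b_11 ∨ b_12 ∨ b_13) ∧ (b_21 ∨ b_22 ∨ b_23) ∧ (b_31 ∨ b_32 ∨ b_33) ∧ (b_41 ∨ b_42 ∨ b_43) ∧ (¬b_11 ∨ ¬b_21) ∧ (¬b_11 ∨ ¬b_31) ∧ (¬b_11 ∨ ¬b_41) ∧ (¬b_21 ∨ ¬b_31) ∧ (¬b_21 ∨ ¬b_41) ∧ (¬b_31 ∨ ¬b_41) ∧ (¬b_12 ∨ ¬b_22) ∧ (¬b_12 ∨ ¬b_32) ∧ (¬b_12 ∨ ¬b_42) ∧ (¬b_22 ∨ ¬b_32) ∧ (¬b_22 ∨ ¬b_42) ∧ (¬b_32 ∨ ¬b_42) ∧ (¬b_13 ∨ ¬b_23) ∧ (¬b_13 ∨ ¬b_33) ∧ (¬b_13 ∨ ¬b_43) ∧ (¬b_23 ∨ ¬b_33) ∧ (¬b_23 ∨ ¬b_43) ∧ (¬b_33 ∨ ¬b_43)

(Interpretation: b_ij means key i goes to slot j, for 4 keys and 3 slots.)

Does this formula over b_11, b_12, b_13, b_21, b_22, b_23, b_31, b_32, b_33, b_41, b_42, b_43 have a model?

No

Branch on b_11: set b_11 = False.
Branch on b_12: set b_12 = True.
The clause (¬b_22) is unit, so b_22 = False.
The clause (¬b_32) is unit, so b_32 = False.
The clause (¬b_42) is unit, so b_42 = False.
Branch on b_21: set b_21 = True.
The clause (¬b_31) is unit, so b_31 = False.
The clause (b_33) is unit, so b_33 = True.
The clause (¬b_41) is unit, so b_41 = False.
The clause (b_43) is unit, so b_43 = True.
That conflicts with the unit clause (¬b_43).
So b_21 must be the other value — set b_21 = False.
The clause (b_23) is unit, so b_23 = True.
The clause (¬b_13) is unit, so b_13 = False.
The clause (¬b_33) is unit, so b_33 = False.
The clause (b_31) is unit, so b_31 = True.
The clause (¬b_41) is unit, so b_41 = False.
The clause (b_43) is unit, so b_43 = True.
That conflicts with the unit clause (¬b_43).
Both values of b_21 lead to a conflict.
So b_12 must be the other value — set b_12 = False.
The clause (b_13) is unit, so b_13 = True.
The clause (¬b_23) is unit, so b_23 = False.
The clause (¬b_33) is unit, so b_33 = False.
The clause (¬b_43) is unit, so b_43 = False.
Branch on b_21: set b_21 = True.
The clause (¬b_31) is unit, so b_31 = False.
The clause (b_32) is unit, so b_32 = True.
The clause (¬b_41) is unit, so b_41 = False.
The clause (b_42) is unit, so b_42 = True.
That conflicts with the unit clause (¬b_42).
So b_21 must be the other value — set b_21 = False.
The clause (b_22) is unit, so b_22 = True.
The clause (¬b_32) is unit, so b_32 = False.
The clause (b_31) is unit, so b_31 = True.
The clause (¬b_41) is unit, so b_41 = False.
The clause (b_42) is unit, so b_42 = True.
That conflicts with the unit clause (¬b_42).
Both values of b_21 lead to a conflict.
Both values of b_12 lead to a conflict.
So b_11 must be the other value — set b_11 = True.
The clause (¬b_21) is unit, so b_21 = False.
The clause (¬b_31) is unit, so b_31 = False.
The clause (¬b_41) is unit, so b_41 = False.
Branch on b_22: set b_22 = True.
The clause (¬b_12) is unit, so b_12 = False.
The clause (¬b_32) is unit, so b_32 = False.
The clause (b_33) is unit, so b_33 = True.
The clause (¬b_42) is unit, so b_42 = False.
The clause (b_43) is unit, so b_43 = True.
That conflicts with the unit clause (¬b_43).
So b_22 must be the other value — set b_22 = False.
The clause (b_23) is unit, so b_23 = True.
The clause (¬b_13) is unit, so b_13 = False.
The clause (¬b_33) is unit, so b_33 = False.
The clause (b_32) is unit, so b_32 = True.
The clause (¬b_12) is unit, so b_12 = False.
The clause (¬b_42) is unit, so b_42 = False.
The clause (b_43) is unit, so b_43 = True.
That conflicts with the unit clause (¬b_43).
Both values of b_22 lead to a conflict.
Both values of b_11 lead to a conflict.
No assignment satisfies every clause.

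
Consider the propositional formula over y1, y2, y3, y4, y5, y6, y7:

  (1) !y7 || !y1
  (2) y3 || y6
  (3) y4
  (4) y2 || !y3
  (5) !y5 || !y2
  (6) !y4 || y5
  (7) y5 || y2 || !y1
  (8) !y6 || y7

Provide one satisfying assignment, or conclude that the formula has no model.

Unit clause (y4) forces y4 = true.
Unit clause (y5) forces y5 = true.
Unit clause (!y2) forces y2 = false.
Unit clause (!y3) forces y3 = false.
Unit clause (y6) forces y6 = true.
Unit clause (y7) forces y7 = true.
Unit clause (!y1) forces y1 = false.
Every clause now holds.

y1=false, y2=false, y3=false, y4=true, y5=true, y6=true, y7=true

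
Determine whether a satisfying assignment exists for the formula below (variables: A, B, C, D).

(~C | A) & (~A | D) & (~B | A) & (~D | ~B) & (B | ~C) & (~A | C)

Satisfiable

Suppose C = 0.
The clause (~A) is unit, so A = 0.
The clause (~B) is unit, so B = 0.
Every clause is now satisfied; D is unconstrained.
A satisfying assignment: A ↦ 0,  B ↦ 0,  C ↦ 0,  D ↦ 0.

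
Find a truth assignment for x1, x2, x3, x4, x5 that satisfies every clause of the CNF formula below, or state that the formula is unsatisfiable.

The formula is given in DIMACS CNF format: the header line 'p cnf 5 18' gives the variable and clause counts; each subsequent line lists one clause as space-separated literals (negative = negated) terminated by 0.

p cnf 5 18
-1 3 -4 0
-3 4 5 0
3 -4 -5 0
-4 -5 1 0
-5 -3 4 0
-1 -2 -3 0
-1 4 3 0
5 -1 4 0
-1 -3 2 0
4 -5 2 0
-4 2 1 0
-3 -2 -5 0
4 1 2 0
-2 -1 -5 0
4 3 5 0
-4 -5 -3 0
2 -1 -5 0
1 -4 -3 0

Suppose x1 = False.
Suppose x4 = True.
From the singleton clause (¬x5), x5 = False.
From the singleton clause (x2), x2 = True.
From the singleton clause (¬x3), x3 = False.
Every clause now holds.

x1 ↦ False,  x2 ↦ True,  x3 ↦ False,  x4 ↦ True,  x5 ↦ False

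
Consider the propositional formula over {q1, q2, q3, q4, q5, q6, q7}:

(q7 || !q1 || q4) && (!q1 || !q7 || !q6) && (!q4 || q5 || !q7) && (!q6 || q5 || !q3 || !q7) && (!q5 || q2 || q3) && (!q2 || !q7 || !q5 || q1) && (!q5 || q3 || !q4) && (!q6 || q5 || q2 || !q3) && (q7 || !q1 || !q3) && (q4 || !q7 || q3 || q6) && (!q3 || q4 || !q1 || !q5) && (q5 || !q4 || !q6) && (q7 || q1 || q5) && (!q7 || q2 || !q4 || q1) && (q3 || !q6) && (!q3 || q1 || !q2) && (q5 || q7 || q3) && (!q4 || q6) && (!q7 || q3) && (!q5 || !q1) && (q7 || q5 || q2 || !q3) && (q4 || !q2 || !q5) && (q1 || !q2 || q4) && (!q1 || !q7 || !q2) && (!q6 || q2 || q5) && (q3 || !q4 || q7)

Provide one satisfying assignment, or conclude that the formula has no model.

Suppose q3 = true.
Suppose q7 = true.
Suppose q1 = false.
(!q2) alone gives q2 = false.
(!q4) alone gives q4 = false.
Suppose q6 = false.
All clauses hold; q5 can take either value.

q1: false; q2: false; q3: true; q4: false; q5: true; q6: false; q7: true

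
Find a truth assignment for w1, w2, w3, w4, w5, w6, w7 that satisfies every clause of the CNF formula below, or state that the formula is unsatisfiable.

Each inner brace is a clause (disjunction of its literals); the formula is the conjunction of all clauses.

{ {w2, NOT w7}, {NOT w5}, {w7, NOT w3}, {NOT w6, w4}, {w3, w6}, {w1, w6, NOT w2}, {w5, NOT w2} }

w1=false, w2=false, w3=false, w4=true, w5=false, w6=true, w7=false

(NOT w5) alone gives w5 = false.
(NOT w2) alone gives w2 = false.
(NOT w7) alone gives w7 = false.
(NOT w3) alone gives w3 = false.
(w6) alone gives w6 = true.
(w4) alone gives w4 = true.
Every clause is now satisfied; w1 is unconstrained.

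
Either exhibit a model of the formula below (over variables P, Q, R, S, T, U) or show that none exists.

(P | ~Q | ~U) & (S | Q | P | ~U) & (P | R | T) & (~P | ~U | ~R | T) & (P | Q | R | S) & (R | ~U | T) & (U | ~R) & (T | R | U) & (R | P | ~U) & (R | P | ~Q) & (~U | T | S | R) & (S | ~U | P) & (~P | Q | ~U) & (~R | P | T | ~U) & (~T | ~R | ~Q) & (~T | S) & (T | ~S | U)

P ↦ 0,  Q ↦ 0,  R ↦ 1,  S ↦ 1,  T ↦ 1,  U ↦ 1

Try U = 1.
Try P = 0.
Unit clause (~Q) forces Q = 0.
Unit clause (S) forces S = 1.
Unit clause (R) forces R = 1.
Unit clause (T) forces T = 1.
Every clause now holds.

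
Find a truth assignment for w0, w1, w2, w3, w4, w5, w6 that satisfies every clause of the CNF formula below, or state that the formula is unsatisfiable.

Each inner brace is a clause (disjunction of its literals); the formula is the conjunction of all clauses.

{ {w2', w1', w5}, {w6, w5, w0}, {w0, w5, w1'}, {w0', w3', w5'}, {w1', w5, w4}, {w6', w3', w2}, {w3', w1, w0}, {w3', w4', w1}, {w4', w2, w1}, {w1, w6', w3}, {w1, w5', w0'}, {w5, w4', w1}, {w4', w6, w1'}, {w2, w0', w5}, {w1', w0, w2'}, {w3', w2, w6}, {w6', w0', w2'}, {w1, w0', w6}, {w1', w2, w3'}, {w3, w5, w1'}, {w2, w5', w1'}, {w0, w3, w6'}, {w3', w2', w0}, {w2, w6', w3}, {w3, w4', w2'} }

w0 ↦ 1,  w1 ↦ 1,  w2 ↦ 1,  w3 ↦ 0,  w4 ↦ 0,  w5 ↦ 1,  w6 ↦ 0

Branch on w2: set w2 = 1.
Branch on w1: set w1 = 1.
The clause (w5) is unit, so w5 = 1.
The clause (w0) is unit, so w0 = 1.
The clause (w3') is unit, so w3 = 0.
The clause (w6') is unit, so w6 = 0.
The clause (w4') is unit, so w4 = 0.
This assignment satisfies each clause.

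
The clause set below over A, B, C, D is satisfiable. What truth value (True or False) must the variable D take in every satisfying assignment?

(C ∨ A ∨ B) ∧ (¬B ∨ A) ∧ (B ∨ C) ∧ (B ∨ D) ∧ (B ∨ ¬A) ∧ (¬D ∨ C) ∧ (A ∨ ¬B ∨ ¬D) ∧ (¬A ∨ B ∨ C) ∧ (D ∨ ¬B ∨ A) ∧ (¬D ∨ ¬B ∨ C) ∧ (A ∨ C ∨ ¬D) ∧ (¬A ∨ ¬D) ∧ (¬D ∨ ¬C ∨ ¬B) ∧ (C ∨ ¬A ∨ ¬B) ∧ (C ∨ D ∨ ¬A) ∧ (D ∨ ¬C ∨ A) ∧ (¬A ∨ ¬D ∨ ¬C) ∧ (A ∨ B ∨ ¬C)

Suppose D = True.
The clause (C) is unit, so C = True.
The clause (¬A) is unit, so A = False.
The clause (¬B) is unit, so B = False.
But (B) is also a unit clause — contradiction.
So every satisfying assignment has D = False.

False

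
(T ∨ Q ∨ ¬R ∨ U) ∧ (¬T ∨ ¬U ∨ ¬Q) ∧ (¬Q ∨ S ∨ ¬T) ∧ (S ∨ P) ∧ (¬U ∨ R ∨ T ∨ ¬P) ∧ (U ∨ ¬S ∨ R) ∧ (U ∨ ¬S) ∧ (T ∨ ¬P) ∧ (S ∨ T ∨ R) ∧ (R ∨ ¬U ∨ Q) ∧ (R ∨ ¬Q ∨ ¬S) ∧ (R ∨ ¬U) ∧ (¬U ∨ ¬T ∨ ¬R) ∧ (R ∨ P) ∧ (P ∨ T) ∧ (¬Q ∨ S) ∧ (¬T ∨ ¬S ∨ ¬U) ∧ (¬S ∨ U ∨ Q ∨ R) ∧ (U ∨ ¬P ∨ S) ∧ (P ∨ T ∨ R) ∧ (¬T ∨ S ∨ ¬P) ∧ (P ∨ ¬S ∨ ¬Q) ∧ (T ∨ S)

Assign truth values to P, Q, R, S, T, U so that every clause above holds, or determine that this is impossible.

UNSATISFIABLE

Suppose S = True.
From the singleton clause (U), U = True.
From the singleton clause (R), R = True.
From the singleton clause (¬T), T = False.
From the singleton clause (¬P), P = False.
That conflicts with the unit clause (P).
Backtrack on S: now try S = False.
From the singleton clause (P), P = True.
From the singleton clause (T), T = True.
That conflicts with the unit clause (¬T).
Neither S = True nor S = False works.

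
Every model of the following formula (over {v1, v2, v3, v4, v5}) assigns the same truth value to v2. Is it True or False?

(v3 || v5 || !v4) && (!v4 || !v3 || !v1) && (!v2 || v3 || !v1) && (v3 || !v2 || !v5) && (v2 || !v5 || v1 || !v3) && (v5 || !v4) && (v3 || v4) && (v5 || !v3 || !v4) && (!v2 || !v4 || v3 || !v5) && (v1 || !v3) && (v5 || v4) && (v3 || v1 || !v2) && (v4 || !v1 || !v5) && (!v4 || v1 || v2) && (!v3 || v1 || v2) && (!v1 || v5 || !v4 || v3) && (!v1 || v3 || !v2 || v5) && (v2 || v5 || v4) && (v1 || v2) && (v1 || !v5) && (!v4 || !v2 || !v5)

False

Suppose v2 = true.
Branch on v3: set v3 = true.
From the singleton clause (v1), v1 = true.
From the singleton clause (!v4), v4 = false.
From the singleton clause (v5), v5 = true.
But (!v5) is also a unit clause — contradiction.
Undo v3 and try v3 = false.
From the singleton clause (!v1), v1 = false.
But (v1) is also a unit clause — contradiction.
Both values of v3 lead to a conflict.
So every satisfying assignment has v2 = False.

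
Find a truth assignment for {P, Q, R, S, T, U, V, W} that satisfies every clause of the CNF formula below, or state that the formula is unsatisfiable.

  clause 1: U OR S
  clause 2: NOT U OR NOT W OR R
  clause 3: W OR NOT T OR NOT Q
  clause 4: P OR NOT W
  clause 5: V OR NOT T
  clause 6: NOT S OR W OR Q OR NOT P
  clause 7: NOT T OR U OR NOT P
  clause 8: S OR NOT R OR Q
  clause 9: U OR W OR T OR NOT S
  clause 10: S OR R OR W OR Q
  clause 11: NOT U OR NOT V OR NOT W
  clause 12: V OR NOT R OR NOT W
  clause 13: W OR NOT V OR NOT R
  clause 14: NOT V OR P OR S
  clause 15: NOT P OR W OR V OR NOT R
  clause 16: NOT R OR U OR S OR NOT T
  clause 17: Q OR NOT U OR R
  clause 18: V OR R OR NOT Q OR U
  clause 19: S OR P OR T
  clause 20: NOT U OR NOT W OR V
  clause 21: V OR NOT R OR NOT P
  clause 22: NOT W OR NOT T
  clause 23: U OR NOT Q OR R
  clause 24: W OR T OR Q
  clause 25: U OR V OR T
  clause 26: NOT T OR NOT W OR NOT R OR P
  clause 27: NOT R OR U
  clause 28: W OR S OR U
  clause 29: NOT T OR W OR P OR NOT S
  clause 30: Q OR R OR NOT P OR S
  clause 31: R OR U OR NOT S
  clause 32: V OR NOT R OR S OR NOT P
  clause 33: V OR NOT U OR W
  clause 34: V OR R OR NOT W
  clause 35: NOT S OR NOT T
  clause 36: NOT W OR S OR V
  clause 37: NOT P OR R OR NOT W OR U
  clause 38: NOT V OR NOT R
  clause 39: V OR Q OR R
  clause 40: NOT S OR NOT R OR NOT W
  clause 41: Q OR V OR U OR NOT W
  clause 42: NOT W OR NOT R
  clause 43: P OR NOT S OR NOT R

P: true,  Q: true,  R: false,  S: true,  T: false,  U: true,  V: true,  W: false

Try U = true.
Try W = false.
The clause (V) is unit, so V = true.
The clause (NOT R) is unit, so R = false.
The clause (Q) is unit, so Q = true.
The clause (NOT T) is unit, so T = false.
Try P = true.
No clause remains; S is free.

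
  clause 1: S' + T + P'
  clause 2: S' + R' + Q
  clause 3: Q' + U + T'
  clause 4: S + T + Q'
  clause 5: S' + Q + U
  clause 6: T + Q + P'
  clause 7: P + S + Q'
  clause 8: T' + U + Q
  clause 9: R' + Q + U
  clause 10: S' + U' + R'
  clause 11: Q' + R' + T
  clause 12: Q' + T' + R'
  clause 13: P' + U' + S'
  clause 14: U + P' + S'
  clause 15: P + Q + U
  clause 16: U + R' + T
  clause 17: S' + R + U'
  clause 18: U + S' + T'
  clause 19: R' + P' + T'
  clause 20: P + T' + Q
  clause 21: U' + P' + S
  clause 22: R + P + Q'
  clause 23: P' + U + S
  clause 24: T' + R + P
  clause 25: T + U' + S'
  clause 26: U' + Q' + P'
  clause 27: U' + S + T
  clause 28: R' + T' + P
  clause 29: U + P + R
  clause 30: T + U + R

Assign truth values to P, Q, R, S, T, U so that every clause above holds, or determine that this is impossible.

Try S = 0.
Try T = 1.
Try Q = 0.
From the singleton clause (U), U = 1.
From the singleton clause (P), P = 1.
Now (P') is unsatisfied and unit — conflict.
Backtrack on Q: now try Q = 1.
From the singleton clause (U), U = 1.
From the singleton clause (P), P = 1.
Now (P') is unsatisfied and unit — conflict.
Both values of Q lead to a conflict.
Backtrack on T: now try T = 0.
From the singleton clause (Q'), Q = 0.
From the singleton clause (P'), P = 0.
From the singleton clause (U), U = 1.
Now (U') is unsatisfied and unit — conflict.
Both values of T lead to a conflict.
Backtrack on S: now try S = 1.
Try T = 1.
From the singleton clause (U), U = 1.
From the singleton clause (R'), R = 0.
Now (R) is unsatisfied and unit — conflict.
Backtrack on T: now try T = 0.
From the singleton clause (P'), P = 0.
From the singleton clause (U'), U = 0.
From the singleton clause (Q), Q = 1.
From the singleton clause (R'), R = 0.
Now (R) is unsatisfied and unit — conflict.
Both values of T lead to a conflict.
Both values of S lead to a conflict.

UNSATISFIABLE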